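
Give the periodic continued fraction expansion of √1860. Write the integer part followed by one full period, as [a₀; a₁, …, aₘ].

a₀ = ⌊√1860⌋ = 43.
With m₀=0, d₀=1 and mₖ₊₁ = dₖaₖ − mₖ, dₖ₊₁ = (n − mₖ₊₁²)/dₖ, aₖ₊₁ = ⌊(a₀+mₖ₊₁)/dₖ₊₁⌋:
  k=1: m=43, d=11, a=7
  k=2: m=34, d=64, a=1
  k=3: m=30, d=15, a=4
  k=4: m=30, d=64, a=1
  k=5: m=34, d=11, a=7
  k=6: m=43, d=1, a=86
d=1 and a=2a₀=86 at k=6, so the next step gives (m, d) = (43, 11) again — its k=1 value — and the period has length 6.

[43; 7, 1, 4, 1, 7, 86]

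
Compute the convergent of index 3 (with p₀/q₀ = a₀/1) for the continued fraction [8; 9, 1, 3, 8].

316/39

Using pₖ = aₖpₖ₋₁ + pₖ₋₂, qₖ = aₖqₖ₋₁ + qₖ₋₂ (with p₋₁=1, p₋₂=0, q₋₁=0, q₋₂=1):
  k=0: a=8, p=8, q=1
  k=1: a=9, p=73, q=9
  k=2: a=1, p=81, q=10
  k=3: a=3, p=316, q=39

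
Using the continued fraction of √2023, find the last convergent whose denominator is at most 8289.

182115/4049

√2023 = [44; 1, 43, 1, 88, …] (period length 4).
Convergents:
  p_0/q_0 = 44/1
  p_1/q_1 = 45/1
  p_2/q_2 = 1979/44
  p_3/q_3 = 2024/45
  p_4/q_4 = 180091/4004
  p_5/q_5 = 182115/4049
  p_6/q_6 = 8011036/178111
q_5 = 4049 ≤ 8289 < 178111 = q_6, so the answer is 182115/4049.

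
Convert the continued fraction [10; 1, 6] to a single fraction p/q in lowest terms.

Using pₖ = aₖpₖ₋₁ + pₖ₋₂ and qₖ = aₖqₖ₋₁ + qₖ₋₂:
  k=0: a=10, p=10, q=1
  k=1: a=1, p=11, q=1
  k=2: a=6, p=76, q=7

76/7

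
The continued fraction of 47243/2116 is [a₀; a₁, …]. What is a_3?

14

47243 = 22·2116 + 691   →  a_0 = 22
2116 = 3·691 + 43   →  a_1 = 3
691 = 16·43 + 3   →  a_2 = 16
43 = 14·3 + 1   →  a_3 = 14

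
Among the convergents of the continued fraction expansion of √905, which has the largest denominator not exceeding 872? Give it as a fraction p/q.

21690/721

√905 = [30; 12, 60, …] (period length 2).
Convergents:
  p_0/q_0 = 30/1
  p_1/q_1 = 361/12
  p_2/q_2 = 21690/721
  p_3/q_3 = 260641/8664
q_2 = 721 ≤ 872 < 8664 = q_3, so the answer is 21690/721.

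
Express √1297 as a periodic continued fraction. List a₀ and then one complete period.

[36; 72]

a₀ = ⌊√1297⌋ = 36.
With m₀=0, d₀=1 and mₖ₊₁ = dₖaₖ − mₖ, dₖ₊₁ = (n − mₖ₊₁²)/dₖ, aₖ₊₁ = ⌊(a₀+mₖ₊₁)/dₖ₊₁⌋:
  k=1: m=36, d=1, a=72
d=1 and a=2a₀=72 at k=1, so the next step gives (m, d) = (36, 1) again — its k=1 value — and the period has length 1.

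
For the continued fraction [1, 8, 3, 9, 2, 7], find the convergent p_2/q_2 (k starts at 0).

Using pₖ = aₖpₖ₋₁ + pₖ₋₂, qₖ = aₖqₖ₋₁ + qₖ₋₂ (with p₋₁=1, p₋₂=0, q₋₁=0, q₋₂=1):
  k=0: a=1, p=1, q=1
  k=1: a=8, p=9, q=8
  k=2: a=3, p=28, q=25

28/25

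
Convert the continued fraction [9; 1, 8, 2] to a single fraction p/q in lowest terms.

188/19

Using pₖ = aₖpₖ₋₁ + pₖ₋₂ and qₖ = aₖqₖ₋₁ + qₖ₋₂:
  k=0: a=9, p=9, q=1
  k=1: a=1, p=10, q=1
  k=2: a=8, p=89, q=9
  k=3: a=2, p=188, q=19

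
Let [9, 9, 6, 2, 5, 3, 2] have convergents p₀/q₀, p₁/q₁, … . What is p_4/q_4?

5921/650

Using pₖ = aₖpₖ₋₁ + pₖ₋₂, qₖ = aₖqₖ₋₁ + qₖ₋₂ (with p₋₁=1, p₋₂=0, q₋₁=0, q₋₂=1):
  k=0: a=9, p=9, q=1
  k=1: a=9, p=82, q=9
  k=2: a=6, p=501, q=55
  k=3: a=2, p=1084, q=119
  k=4: a=5, p=5921, q=650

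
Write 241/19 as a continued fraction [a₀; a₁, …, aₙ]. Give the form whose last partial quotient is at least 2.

[12; 1, 2, 6]

241 = 12*19 + 13
19 = 1*13 + 6
13 = 2*6 + 1
6 = 6*1 + 0  (stop)
So 241/19 = [12; 1, 2, 6].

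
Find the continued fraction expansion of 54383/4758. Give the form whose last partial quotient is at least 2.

54383 = 11×4758 + 2045
4758 = 2×2045 + 668
2045 = 3×668 + 41
668 = 16×41 + 12
41 = 3×12 + 5
12 = 2×5 + 2
5 = 2×2 + 1
2 = 2×1 + 0  (stop)
So 54383/4758 = [11; 2, 3, 16, 3, 2, 2, 2].

[11; 2, 3, 16, 3, 2, 2, 2]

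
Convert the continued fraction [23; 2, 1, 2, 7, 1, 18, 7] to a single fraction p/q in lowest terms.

208535/8922

Fold from the inside: start with 7/1.
  18 + 1/7 = 127/7
  1 + 7/127 = 134/127
  7 + 127/134 = 1065/134
  2 + 134/1065 = 2264/1065
  1 + 1065/2264 = 3329/2264
  2 + 2264/3329 = 8922/3329
  23 + 3329/8922 = 208535/8922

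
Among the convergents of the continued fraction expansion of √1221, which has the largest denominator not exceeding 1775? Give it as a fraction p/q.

√1221 = [34; 1, 16, 2, 16, 1, 68, …] (period length 6).
Convergents:
  p_0/q_0 = 34/1
  p_1/q_1 = 35/1
  p_2/q_2 = 594/17
  p_3/q_3 = 1223/35
  p_4/q_4 = 20162/577
  p_5/q_5 = 21385/612
  p_6/q_6 = 1474342/42193
q_5 = 612 ≤ 1775 < 42193 = q_6, so the answer is 21385/612.

21385/612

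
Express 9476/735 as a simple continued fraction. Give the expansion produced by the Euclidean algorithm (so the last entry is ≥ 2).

[12; 1, 8, 3, 3, 2, 3]

9476 = 12*735 + 656
735 = 1*656 + 79
656 = 8*79 + 24
79 = 3*24 + 7
24 = 3*7 + 3
7 = 2*3 + 1
3 = 3*1 + 0  (stop)
So 9476/735 = [12; 1, 8, 3, 3, 2, 3].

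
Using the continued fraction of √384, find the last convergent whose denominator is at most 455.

4801/245

√384 = [19; 1, 1, 2, 9, 2, 1, 1, 38, …] (period length 8).
Convergents:
  p_0/q_0 = 19/1
  p_1/q_1 = 20/1
  p_2/q_2 = 39/2
  p_3/q_3 = 98/5
  p_4/q_4 = 921/47
  p_5/q_5 = 1940/99
  p_6/q_6 = 2861/146
  p_7/q_7 = 4801/245
  p_8/q_8 = 185299/9456
q_7 = 245 ≤ 455 < 9456 = q_8, so the answer is 4801/245.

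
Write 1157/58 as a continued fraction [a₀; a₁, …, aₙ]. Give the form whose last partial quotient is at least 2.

[19; 1, 18, 3]

1157 = 19·58 + 55
58 = 1·55 + 3
55 = 18·3 + 1
3 = 3·1 + 0  (stop)
So 1157/58 = [19; 1, 18, 3].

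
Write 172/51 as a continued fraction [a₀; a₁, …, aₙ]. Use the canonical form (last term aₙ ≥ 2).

172 = 3×51 + 19
51 = 2×19 + 13
19 = 1×13 + 6
13 = 2×6 + 1
6 = 6×1 + 0  (stop)
So 172/51 = [3; 2, 1, 2, 6].

[3; 2, 1, 2, 6]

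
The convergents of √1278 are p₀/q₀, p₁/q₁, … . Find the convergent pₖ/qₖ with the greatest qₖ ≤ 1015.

30637/857

√1278 = [35; 1, 2, 1, 70, …] (period length 4).
Convergents:
  p_0/q_0 = 35/1
  p_1/q_1 = 36/1
  p_2/q_2 = 107/3
  p_3/q_3 = 143/4
  p_4/q_4 = 10117/283
  p_5/q_5 = 10260/287
  p_6/q_6 = 30637/857
  p_7/q_7 = 40897/1144
q_6 = 857 ≤ 1015 < 1144 = q_7, so the answer is 30637/857.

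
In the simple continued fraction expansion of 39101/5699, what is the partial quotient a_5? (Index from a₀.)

8

39101 = 6·5699 + 4907   →  a_0 = 6
5699 = 1·4907 + 792   →  a_1 = 1
4907 = 6·792 + 155   →  a_2 = 6
792 = 5·155 + 17   →  a_3 = 5
155 = 9·17 + 2   →  a_4 = 9
17 = 8·2 + 1   →  a_5 = 8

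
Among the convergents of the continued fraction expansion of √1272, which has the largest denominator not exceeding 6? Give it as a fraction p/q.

√1272 = [35; 1, 1, 1, 70, …] (period length 4).
Convergents:
  p_0/q_0 = 35/1
  p_1/q_1 = 36/1
  p_2/q_2 = 71/2
  p_3/q_3 = 107/3
  p_4/q_4 = 7561/212
q_3 = 3 ≤ 6 < 212 = q_4, so the answer is 107/3.

107/3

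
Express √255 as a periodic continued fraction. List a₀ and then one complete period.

a₀ = ⌊√255⌋ = 15.
With m₀=0, d₀=1 and mₖ₊₁ = dₖaₖ − mₖ, dₖ₊₁ = (n − mₖ₊₁²)/dₖ, aₖ₊₁ = ⌊(a₀+mₖ₊₁)/dₖ₊₁⌋:
  k=1: m=15, d=30, a=1
  k=2: m=15, d=1, a=30
d=1 and a=2a₀=30 at k=2, so the next step gives (m, d) = (15, 30) again — its k=1 value — and the period has length 2.

[15; 1, 30]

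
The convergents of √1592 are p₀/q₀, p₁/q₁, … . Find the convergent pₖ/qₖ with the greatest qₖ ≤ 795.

√1592 = [39; 1, 8, 1, 78, …] (period length 4).
Convergents:
  p_0/q_0 = 39/1
  p_1/q_1 = 40/1
  p_2/q_2 = 359/9
  p_3/q_3 = 399/10
  p_4/q_4 = 31481/789
  p_5/q_5 = 31880/799
q_4 = 789 ≤ 795 < 799 = q_5, so the answer is 31481/789.

31481/789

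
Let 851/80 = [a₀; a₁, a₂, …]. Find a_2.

1

851 = 10·80 + 51   →  a_0 = 10
80 = 1·51 + 29   →  a_1 = 1
51 = 1·29 + 22   →  a_2 = 1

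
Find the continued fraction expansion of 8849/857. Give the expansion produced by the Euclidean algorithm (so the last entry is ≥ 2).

[10; 3, 13, 1, 19]

8849 = 10·857 + 279
857 = 3·279 + 20
279 = 13·20 + 19
20 = 1·19 + 1
19 = 19·1 + 0  (stop)
So 8849/857 = [10; 3, 13, 1, 19].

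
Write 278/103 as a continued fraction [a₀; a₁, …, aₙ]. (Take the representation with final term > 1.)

[2; 1, 2, 3, 10]

278 = 2*103 + 72
103 = 1*72 + 31
72 = 2*31 + 10
31 = 3*10 + 1
10 = 10*1 + 0  (stop)
So 278/103 = [2; 1, 2, 3, 10].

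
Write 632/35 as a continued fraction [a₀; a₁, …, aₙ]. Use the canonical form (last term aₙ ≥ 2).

632 = 18*35 + 2
35 = 17*2 + 1
2 = 2*1 + 0  (stop)
So 632/35 = [18; 17, 2].

[18; 17, 2]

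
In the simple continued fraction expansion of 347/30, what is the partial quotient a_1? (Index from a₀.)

347 = 11·30 + 17   →  a_0 = 11
30 = 1·17 + 13   →  a_1 = 1

1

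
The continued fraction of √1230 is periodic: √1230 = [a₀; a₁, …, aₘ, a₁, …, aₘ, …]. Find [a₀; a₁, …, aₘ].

a₀ = ⌊√1230⌋ = 35.
With m₀=0, d₀=1 and mₖ₊₁ = dₖaₖ − mₖ, dₖ₊₁ = (n − mₖ₊₁²)/dₖ, aₖ₊₁ = ⌊(a₀+mₖ₊₁)/dₖ₊₁⌋:
  k=1: m=35, d=5, a=14
  k=2: m=35, d=1, a=70
d=1 and a=2a₀=70 at k=2, so the next step gives (m, d) = (35, 5) again — its k=1 value — and the period has length 2.

[35; 14, 70]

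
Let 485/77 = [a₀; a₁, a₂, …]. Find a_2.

485 = 6·77 + 23   →  a_0 = 6
77 = 3·23 + 8   →  a_1 = 3
23 = 2·8 + 7   →  a_2 = 2

2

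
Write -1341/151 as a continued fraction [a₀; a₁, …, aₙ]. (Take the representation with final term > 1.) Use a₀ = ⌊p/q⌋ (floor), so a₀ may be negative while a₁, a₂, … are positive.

[-9; 8, 2, 1, 1, 3]

-1341 = -9·151 + 18
151 = 8·18 + 7
18 = 2·7 + 4
7 = 1·4 + 3
4 = 1·3 + 1
3 = 3·1 + 0  (stop)
So -1341/151 = [-9; 8, 2, 1, 1, 3].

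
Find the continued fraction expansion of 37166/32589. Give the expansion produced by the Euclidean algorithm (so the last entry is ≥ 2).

37166 = 1×32589 + 4577
32589 = 7×4577 + 550
4577 = 8×550 + 177
550 = 3×177 + 19
177 = 9×19 + 6
19 = 3×6 + 1
6 = 6×1 + 0  (stop)
So 37166/32589 = [1; 7, 8, 3, 9, 3, 6].

[1; 7, 8, 3, 9, 3, 6]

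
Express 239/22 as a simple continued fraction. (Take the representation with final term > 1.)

[10; 1, 6, 3]

239 = 10*22 + 19
22 = 1*19 + 3
19 = 6*3 + 1
3 = 3*1 + 0  (stop)
So 239/22 = [10; 1, 6, 3].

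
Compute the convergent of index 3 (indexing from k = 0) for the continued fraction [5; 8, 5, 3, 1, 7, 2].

Using pₖ = aₖpₖ₋₁ + pₖ₋₂, qₖ = aₖqₖ₋₁ + qₖ₋₂ (with p₋₁=1, p₋₂=0, q₋₁=0, q₋₂=1):
  k=0: a=5, p=5, q=1
  k=1: a=8, p=41, q=8
  k=2: a=5, p=210, q=41
  k=3: a=3, p=671, q=131

671/131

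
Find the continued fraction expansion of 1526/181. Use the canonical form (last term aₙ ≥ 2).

[8; 2, 3, 8, 3]

1526 = 8*181 + 78
181 = 2*78 + 25
78 = 3*25 + 3
25 = 8*3 + 1
3 = 3*1 + 0  (stop)
So 1526/181 = [8; 2, 3, 8, 3].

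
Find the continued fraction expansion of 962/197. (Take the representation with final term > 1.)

962 = 4·197 + 174
197 = 1·174 + 23
174 = 7·23 + 13
23 = 1·13 + 10
13 = 1·10 + 3
10 = 3·3 + 1
3 = 3·1 + 0  (stop)
So 962/197 = [4; 1, 7, 1, 1, 3, 3].

[4; 1, 7, 1, 1, 3, 3]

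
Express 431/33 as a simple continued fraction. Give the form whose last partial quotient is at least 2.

431 = 13*33 + 2
33 = 16*2 + 1
2 = 2*1 + 0  (stop)
So 431/33 = [13; 16, 2].

[13; 16, 2]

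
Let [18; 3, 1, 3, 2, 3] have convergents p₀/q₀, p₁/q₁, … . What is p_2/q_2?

73/4

Using pₖ = aₖpₖ₋₁ + pₖ₋₂, qₖ = aₖqₖ₋₁ + qₖ₋₂ (with p₋₁=1, p₋₂=0, q₋₁=0, q₋₂=1):
  k=0: a=18, p=18, q=1
  k=1: a=3, p=55, q=3
  k=2: a=1, p=73, q=4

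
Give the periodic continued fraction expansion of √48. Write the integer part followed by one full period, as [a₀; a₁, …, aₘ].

a₀ = ⌊√48⌋ = 6.
With m₀=0, d₀=1 and mₖ₊₁ = dₖaₖ − mₖ, dₖ₊₁ = (n − mₖ₊₁²)/dₖ, aₖ₊₁ = ⌊(a₀+mₖ₊₁)/dₖ₊₁⌋:
  k=1: m=6, d=12, a=1
  k=2: m=6, d=1, a=12
d=1 and a=2a₀=12 at k=2, so the next step gives (m, d) = (6, 12) again — its k=1 value — and the period has length 2.

[6; 1, 12]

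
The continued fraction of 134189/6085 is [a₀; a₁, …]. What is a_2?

13

134189 = 22·6085 + 319   →  a_0 = 22
6085 = 19·319 + 24   →  a_1 = 19
319 = 13·24 + 7   →  a_2 = 13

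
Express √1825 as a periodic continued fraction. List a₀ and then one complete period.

[42; 1, 2, 1, 1, 2, 1, 84]

a₀ = ⌊√1825⌋ = 42.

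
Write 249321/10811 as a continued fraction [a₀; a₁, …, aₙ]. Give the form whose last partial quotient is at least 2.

249321 = 23×10811 + 668
10811 = 16×668 + 123
668 = 5×123 + 53
123 = 2×53 + 17
53 = 3×17 + 2
17 = 8×2 + 1
2 = 2×1 + 0  (stop)
So 249321/10811 = [23; 16, 5, 2, 3, 8, 2].

[23; 16, 5, 2, 3, 8, 2]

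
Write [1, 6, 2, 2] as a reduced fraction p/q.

Using pₖ = aₖpₖ₋₁ + pₖ₋₂ and qₖ = aₖqₖ₋₁ + qₖ₋₂:
  k=0: a=1, p=1, q=1
  k=1: a=6, p=7, q=6
  k=2: a=2, p=15, q=13
  k=3: a=2, p=37, q=32

37/32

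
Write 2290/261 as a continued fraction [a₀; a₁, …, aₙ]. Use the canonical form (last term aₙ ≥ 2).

[8; 1, 3, 2, 2, 1, 3, 2]

2290 = 8×261 + 202
261 = 1×202 + 59
202 = 3×59 + 25
59 = 2×25 + 9
25 = 2×9 + 7
9 = 1×7 + 2
7 = 3×2 + 1
2 = 2×1 + 0  (stop)
So 2290/261 = [8; 1, 3, 2, 2, 1, 3, 2].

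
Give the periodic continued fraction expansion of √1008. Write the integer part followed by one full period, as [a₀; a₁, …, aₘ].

a₀ = ⌊√1008⌋ = 31.

[31; 1, 2, 1, 62]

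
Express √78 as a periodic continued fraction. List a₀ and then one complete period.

a₀ = ⌊√78⌋ = 8.
With m₀=0, d₀=1 and mₖ₊₁ = dₖaₖ − mₖ, dₖ₊₁ = (n − mₖ₊₁²)/dₖ, aₖ₊₁ = ⌊(a₀+mₖ₊₁)/dₖ₊₁⌋:
  k=1: m=8, d=14, a=1
  k=2: m=6, d=3, a=4
  k=3: m=6, d=14, a=1
  k=4: m=8, d=1, a=16
d=1 and a=2a₀=16 at k=4, so the next step gives (m, d) = (8, 14) again — its k=1 value — and the period has length 4.

[8; 1, 4, 1, 16]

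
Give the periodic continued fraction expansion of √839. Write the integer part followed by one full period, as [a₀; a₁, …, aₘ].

a₀ = ⌊√839⌋ = 28.

[28; 1, 27, 1, 56]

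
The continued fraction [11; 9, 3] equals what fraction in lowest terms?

Fold from the inside: start with 3/1.
  9 + 1/3 = 28/3
  11 + 3/28 = 311/28

311/28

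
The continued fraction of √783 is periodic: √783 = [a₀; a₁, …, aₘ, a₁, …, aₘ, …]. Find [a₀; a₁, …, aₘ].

a₀ = ⌊√783⌋ = 27.
With m₀=0, d₀=1 and mₖ₊₁ = dₖaₖ − mₖ, dₖ₊₁ = (n − mₖ₊₁²)/dₖ, aₖ₊₁ = ⌊(a₀+mₖ₊₁)/dₖ₊₁⌋:
  k=1: m=27, d=54, a=1
  k=2: m=27, d=1, a=54
d=1 and a=2a₀=54 at k=2, so the next step gives (m, d) = (27, 54) again — its k=1 value — and the period has length 2.

[27; 1, 54]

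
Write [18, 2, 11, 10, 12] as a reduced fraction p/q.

Fold from the inside: start with 12/1.
  10 + 1/12 = 121/12
  11 + 12/121 = 1343/121
  2 + 121/1343 = 2807/1343
  18 + 1343/2807 = 51869/2807

51869/2807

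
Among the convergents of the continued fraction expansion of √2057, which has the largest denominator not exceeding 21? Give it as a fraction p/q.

771/17

√2057 = [45; 2, 1, 4, 1, 2, 90, …] (period length 6).
Convergents:
  p_0/q_0 = 45/1
  p_1/q_1 = 91/2
  p_2/q_2 = 136/3
  p_3/q_3 = 635/14
  p_4/q_4 = 771/17
  p_5/q_5 = 2177/48
q_4 = 17 ≤ 21 < 48 = q_5, so the answer is 771/17.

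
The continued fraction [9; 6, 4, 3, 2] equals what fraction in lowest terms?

1713/187

Using pₖ = aₖpₖ₋₁ + pₖ₋₂ and qₖ = aₖqₖ₋₁ + qₖ₋₂:
  k=0: a=9, p=9, q=1
  k=1: a=6, p=55, q=6
  k=2: a=4, p=229, q=25
  k=3: a=3, p=742, q=81
  k=4: a=2, p=1713, q=187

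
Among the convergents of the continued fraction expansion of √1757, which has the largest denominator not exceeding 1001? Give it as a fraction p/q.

41707/995

√1757 = [41; 1, 10, 1, 82, …] (period length 4).
Convergents:
  p_0/q_0 = 41/1
  p_1/q_1 = 42/1
  p_2/q_2 = 461/11
  p_3/q_3 = 503/12
  p_4/q_4 = 41707/995
  p_5/q_5 = 42210/1007
q_4 = 995 ≤ 1001 < 1007 = q_5, so the answer is 41707/995.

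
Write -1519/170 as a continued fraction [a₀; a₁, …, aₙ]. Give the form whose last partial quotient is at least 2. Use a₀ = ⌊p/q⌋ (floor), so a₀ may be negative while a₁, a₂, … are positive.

-1519 = -9*170 + 11
170 = 15*11 + 5
11 = 2*5 + 1
5 = 5*1 + 0  (stop)
So -1519/170 = [-9; 15, 2, 5].

[-9; 15, 2, 5]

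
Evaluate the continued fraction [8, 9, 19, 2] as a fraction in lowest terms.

2863/353

Using pₖ = aₖpₖ₋₁ + pₖ₋₂ and qₖ = aₖqₖ₋₁ + qₖ₋₂:
  k=0: a=8, p=8, q=1
  k=1: a=9, p=73, q=9
  k=2: a=19, p=1395, q=172
  k=3: a=2, p=2863, q=353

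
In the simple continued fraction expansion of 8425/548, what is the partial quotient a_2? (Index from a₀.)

1

8425 = 15·548 + 205   →  a_0 = 15
548 = 2·205 + 138   →  a_1 = 2
205 = 1·138 + 67   →  a_2 = 1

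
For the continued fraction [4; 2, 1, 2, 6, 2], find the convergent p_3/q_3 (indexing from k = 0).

35/8

Using pₖ = aₖpₖ₋₁ + pₖ₋₂, qₖ = aₖqₖ₋₁ + qₖ₋₂ (with p₋₁=1, p₋₂=0, q₋₁=0, q₋₂=1):
  k=0: a=4, p=4, q=1
  k=1: a=2, p=9, q=2
  k=2: a=1, p=13, q=3
  k=3: a=2, p=35, q=8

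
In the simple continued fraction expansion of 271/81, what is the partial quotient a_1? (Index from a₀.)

271 = 3·81 + 28   →  a_0 = 3
81 = 2·28 + 25   →  a_1 = 2

2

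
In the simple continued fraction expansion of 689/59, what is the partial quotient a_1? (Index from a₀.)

689 = 11·59 + 40   →  a_0 = 11
59 = 1·40 + 19   →  a_1 = 1

1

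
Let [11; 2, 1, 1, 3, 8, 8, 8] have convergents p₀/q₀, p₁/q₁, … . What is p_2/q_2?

Using pₖ = aₖpₖ₋₁ + pₖ₋₂, qₖ = aₖqₖ₋₁ + qₖ₋₂ (with p₋₁=1, p₋₂=0, q₋₁=0, q₋₂=1):
  k=0: a=11, p=11, q=1
  k=1: a=2, p=23, q=2
  k=2: a=1, p=34, q=3

34/3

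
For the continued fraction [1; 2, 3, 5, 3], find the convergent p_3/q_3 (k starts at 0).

Using pₖ = aₖpₖ₋₁ + pₖ₋₂, qₖ = aₖqₖ₋₁ + qₖ₋₂ (with p₋₁=1, p₋₂=0, q₋₁=0, q₋₂=1):
  k=0: a=1, p=1, q=1
  k=1: a=2, p=3, q=2
  k=2: a=3, p=10, q=7
  k=3: a=5, p=53, q=37

53/37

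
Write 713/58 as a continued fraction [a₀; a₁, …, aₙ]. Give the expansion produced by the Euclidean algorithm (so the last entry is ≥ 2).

713 = 12·58 + 17
58 = 3·17 + 7
17 = 2·7 + 3
7 = 2·3 + 1
3 = 3·1 + 0  (stop)
So 713/58 = [12; 3, 2, 2, 3].

[12; 3, 2, 2, 3]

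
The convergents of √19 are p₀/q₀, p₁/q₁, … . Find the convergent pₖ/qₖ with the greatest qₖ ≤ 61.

√19 = [4; 2, 1, 3, 1, 2, 8, …] (period length 6).
Convergents:
  p_0/q_0 = 4/1
  p_1/q_1 = 9/2
  p_2/q_2 = 13/3
  p_3/q_3 = 48/11
  p_4/q_4 = 61/14
  p_5/q_5 = 170/39
  p_6/q_6 = 1421/326
q_5 = 39 ≤ 61 < 326 = q_6, so the answer is 170/39.

170/39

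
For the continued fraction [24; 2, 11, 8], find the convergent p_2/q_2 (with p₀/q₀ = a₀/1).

Using pₖ = aₖpₖ₋₁ + pₖ₋₂, qₖ = aₖqₖ₋₁ + qₖ₋₂ (with p₋₁=1, p₋₂=0, q₋₁=0, q₋₂=1):
  k=0: a=24, p=24, q=1
  k=1: a=2, p=49, q=2
  k=2: a=11, p=563, q=23

563/23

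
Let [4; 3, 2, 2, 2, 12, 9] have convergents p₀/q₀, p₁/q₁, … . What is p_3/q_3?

73/17

Using pₖ = aₖpₖ₋₁ + pₖ₋₂, qₖ = aₖqₖ₋₁ + qₖ₋₂ (with p₋₁=1, p₋₂=0, q₋₁=0, q₋₂=1):
  k=0: a=4, p=4, q=1
  k=1: a=3, p=13, q=3
  k=2: a=2, p=30, q=7
  k=3: a=2, p=73, q=17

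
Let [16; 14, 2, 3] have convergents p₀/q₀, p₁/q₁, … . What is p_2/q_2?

466/29

Using pₖ = aₖpₖ₋₁ + pₖ₋₂, qₖ = aₖqₖ₋₁ + qₖ₋₂ (with p₋₁=1, p₋₂=0, q₋₁=0, q₋₂=1):
  k=0: a=16, p=16, q=1
  k=1: a=14, p=225, q=14
  k=2: a=2, p=466, q=29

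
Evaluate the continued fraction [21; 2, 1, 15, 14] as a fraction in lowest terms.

14106/661

Using pₖ = aₖpₖ₋₁ + pₖ₋₂ and qₖ = aₖqₖ₋₁ + qₖ₋₂:
  k=0: a=21, p=21, q=1
  k=1: a=2, p=43, q=2
  k=2: a=1, p=64, q=3
  k=3: a=15, p=1003, q=47
  k=4: a=14, p=14106, q=661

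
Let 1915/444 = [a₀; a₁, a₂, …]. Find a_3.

6

1915 = 4·444 + 139   →  a_0 = 4
444 = 3·139 + 27   →  a_1 = 3
139 = 5·27 + 4   →  a_2 = 5
27 = 6·4 + 3   →  a_3 = 6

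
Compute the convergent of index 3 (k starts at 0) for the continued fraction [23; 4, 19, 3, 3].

5463/235

Using pₖ = aₖpₖ₋₁ + pₖ₋₂, qₖ = aₖqₖ₋₁ + qₖ₋₂ (with p₋₁=1, p₋₂=0, q₋₁=0, q₋₂=1):
  k=0: a=23, p=23, q=1
  k=1: a=4, p=93, q=4
  k=2: a=19, p=1790, q=77
  k=3: a=3, p=5463, q=235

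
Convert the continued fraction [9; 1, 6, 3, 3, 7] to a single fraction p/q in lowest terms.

Using pₖ = aₖpₖ₋₁ + pₖ₋₂ and qₖ = aₖqₖ₋₁ + qₖ₋₂:
  k=0: a=9, p=9, q=1
  k=1: a=1, p=10, q=1
  k=2: a=6, p=69, q=7
  k=3: a=3, p=217, q=22
  k=4: a=3, p=720, q=73
  k=5: a=7, p=5257, q=533

5257/533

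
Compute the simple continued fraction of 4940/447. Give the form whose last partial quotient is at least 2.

4940 = 11*447 + 23
447 = 19*23 + 10
23 = 2*10 + 3
10 = 3*3 + 1
3 = 3*1 + 0  (stop)
So 4940/447 = [11; 19, 2, 3, 3].

[11; 19, 2, 3, 3]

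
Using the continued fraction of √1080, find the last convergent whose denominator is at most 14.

230/7

√1080 = [32; 1, 6, 3, 6, 1, 64, …] (period length 6).
Convergents:
  p_0/q_0 = 32/1
  p_1/q_1 = 33/1
  p_2/q_2 = 230/7
  p_3/q_3 = 723/22
q_2 = 7 ≤ 14 < 22 = q_3, so the answer is 230/7.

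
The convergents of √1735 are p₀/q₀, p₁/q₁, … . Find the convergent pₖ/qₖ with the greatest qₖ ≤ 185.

3124/75

√1735 = [41; 1, 1, 1, 7, 1, 1, 1, 82, …] (period length 8).
Convergents:
  p_0/q_0 = 41/1
  p_1/q_1 = 42/1
  p_2/q_2 = 83/2
  p_3/q_3 = 125/3
  p_4/q_4 = 958/23
  p_5/q_5 = 1083/26
  p_6/q_6 = 2041/49
  p_7/q_7 = 3124/75
  p_8/q_8 = 258209/6199
q_7 = 75 ≤ 185 < 6199 = q_8, so the answer is 3124/75.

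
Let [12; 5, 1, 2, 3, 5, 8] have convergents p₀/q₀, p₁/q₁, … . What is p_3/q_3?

Using pₖ = aₖpₖ₋₁ + pₖ₋₂, qₖ = aₖqₖ₋₁ + qₖ₋₂ (with p₋₁=1, p₋₂=0, q₋₁=0, q₋₂=1):
  k=0: a=12, p=12, q=1
  k=1: a=5, p=61, q=5
  k=2: a=1, p=73, q=6
  k=3: a=2, p=207, q=17

207/17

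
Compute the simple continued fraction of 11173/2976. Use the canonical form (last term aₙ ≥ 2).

11173 = 3×2976 + 2245
2976 = 1×2245 + 731
2245 = 3×731 + 52
731 = 14×52 + 3
52 = 17×3 + 1
3 = 3×1 + 0  (stop)
So 11173/2976 = [3; 1, 3, 14, 17, 3].

[3; 1, 3, 14, 17, 3]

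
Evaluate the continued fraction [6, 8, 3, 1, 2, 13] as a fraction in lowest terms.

7443/1216

Using pₖ = aₖpₖ₋₁ + pₖ₋₂ and qₖ = aₖqₖ₋₁ + qₖ₋₂:
  k=0: a=6, p=6, q=1
  k=1: a=8, p=49, q=8
  k=2: a=3, p=153, q=25
  k=3: a=1, p=202, q=33
  k=4: a=2, p=557, q=91
  k=5: a=13, p=7443, q=1216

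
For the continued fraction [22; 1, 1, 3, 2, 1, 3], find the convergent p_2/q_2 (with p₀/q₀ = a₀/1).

Using pₖ = aₖpₖ₋₁ + pₖ₋₂, qₖ = aₖqₖ₋₁ + qₖ₋₂ (with p₋₁=1, p₋₂=0, q₋₁=0, q₋₂=1):
  k=0: a=22, p=22, q=1
  k=1: a=1, p=23, q=1
  k=2: a=1, p=45, q=2

45/2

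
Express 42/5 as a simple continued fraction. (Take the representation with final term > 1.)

42 = 8*5 + 2
5 = 2*2 + 1
2 = 2*1 + 0  (stop)
So 42/5 = [8; 2, 2].

[8; 2, 2]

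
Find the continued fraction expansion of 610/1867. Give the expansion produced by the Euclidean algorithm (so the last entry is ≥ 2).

610 = 0×1867 + 610
1867 = 3×610 + 37
610 = 16×37 + 18
37 = 2×18 + 1
18 = 18×1 + 0  (stop)
So 610/1867 = [0; 3, 16, 2, 18].

[0; 3, 16, 2, 18]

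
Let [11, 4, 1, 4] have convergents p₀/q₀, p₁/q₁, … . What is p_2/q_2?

56/5

Using pₖ = aₖpₖ₋₁ + pₖ₋₂, qₖ = aₖqₖ₋₁ + qₖ₋₂ (with p₋₁=1, p₋₂=0, q₋₁=0, q₋₂=1):
  k=0: a=11, p=11, q=1
  k=1: a=4, p=45, q=4
  k=2: a=1, p=56, q=5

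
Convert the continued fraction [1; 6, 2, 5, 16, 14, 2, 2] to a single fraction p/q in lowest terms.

Fold from the inside: start with 2/1.
  2 + 1/2 = 5/2
  14 + 2/5 = 72/5
  16 + 5/72 = 1157/72
  5 + 72/1157 = 5857/1157
  2 + 1157/5857 = 12871/5857
  6 + 5857/12871 = 83083/12871
  1 + 12871/83083 = 95954/83083

95954/83083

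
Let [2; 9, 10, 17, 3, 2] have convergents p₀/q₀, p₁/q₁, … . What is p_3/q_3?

3283/1556

Using pₖ = aₖpₖ₋₁ + pₖ₋₂, qₖ = aₖqₖ₋₁ + qₖ₋₂ (with p₋₁=1, p₋₂=0, q₋₁=0, q₋₂=1):
  k=0: a=2, p=2, q=1
  k=1: a=9, p=19, q=9
  k=2: a=10, p=192, q=91
  k=3: a=17, p=3283, q=1556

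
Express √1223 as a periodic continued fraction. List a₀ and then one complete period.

[34; 1, 33, 1, 68]

a₀ = ⌊√1223⌋ = 34.
With m₀=0, d₀=1 and mₖ₊₁ = dₖaₖ − mₖ, dₖ₊₁ = (n − mₖ₊₁²)/dₖ, aₖ₊₁ = ⌊(a₀+mₖ₊₁)/dₖ₊₁⌋:
  k=1: m=34, d=67, a=1
  k=2: m=33, d=2, a=33
  k=3: m=33, d=67, a=1
  k=4: m=34, d=1, a=68
d=1 and a=2a₀=68 at k=4, so the next step gives (m, d) = (34, 67) again — its k=1 value — and the period has length 4.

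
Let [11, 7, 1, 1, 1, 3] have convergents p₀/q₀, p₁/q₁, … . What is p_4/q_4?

256/23

Using pₖ = aₖpₖ₋₁ + pₖ₋₂, qₖ = aₖqₖ₋₁ + qₖ₋₂ (with p₋₁=1, p₋₂=0, q₋₁=0, q₋₂=1):
  k=0: a=11, p=11, q=1
  k=1: a=7, p=78, q=7
  k=2: a=1, p=89, q=8
  k=3: a=1, p=167, q=15
  k=4: a=1, p=256, q=23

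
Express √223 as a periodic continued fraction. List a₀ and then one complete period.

[14; 1, 13, 1, 28]

a₀ = ⌊√223⌋ = 14.
With m₀=0, d₀=1 and mₖ₊₁ = dₖaₖ − mₖ, dₖ₊₁ = (n − mₖ₊₁²)/dₖ, aₖ₊₁ = ⌊(a₀+mₖ₊₁)/dₖ₊₁⌋:
  k=1: m=14, d=27, a=1
  k=2: m=13, d=2, a=13
  k=3: m=13, d=27, a=1
  k=4: m=14, d=1, a=28
d=1 and a=2a₀=28 at k=4, so the next step gives (m, d) = (14, 27) again — its k=1 value — and the period has length 4.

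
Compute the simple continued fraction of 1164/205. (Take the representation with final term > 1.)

1164 = 5·205 + 139
205 = 1·139 + 66
139 = 2·66 + 7
66 = 9·7 + 3
7 = 2·3 + 1
3 = 3·1 + 0  (stop)
So 1164/205 = [5; 1, 2, 9, 2, 3].

[5; 1, 2, 9, 2, 3]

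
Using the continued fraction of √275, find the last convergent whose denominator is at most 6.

√275 = [16; 1, 1, 2, 1, 1, 32, …] (period length 6).
Convergents:
  p_0/q_0 = 16/1
  p_1/q_1 = 17/1
  p_2/q_2 = 33/2
  p_3/q_3 = 83/5
  p_4/q_4 = 116/7
q_3 = 5 ≤ 6 < 7 = q_4, so the answer is 83/5.

83/5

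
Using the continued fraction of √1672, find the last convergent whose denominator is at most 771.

√1672 = [40; 1, 8, 10, 8, 1, 80, …] (period length 6).
Convergents:
  p_0/q_0 = 40/1
  p_1/q_1 = 41/1
  p_2/q_2 = 368/9
  p_3/q_3 = 3721/91
  p_4/q_4 = 30136/737
  p_5/q_5 = 33857/828
q_4 = 737 ≤ 771 < 828 = q_5, so the answer is 30136/737.

30136/737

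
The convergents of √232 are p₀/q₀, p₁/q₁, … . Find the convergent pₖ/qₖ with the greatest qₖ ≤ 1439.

√232 = [15; 4, 3, 7, 3, 4, 30, …] (period length 6).
Convergents:
  p_0/q_0 = 15/1
  p_1/q_1 = 61/4
  p_2/q_2 = 198/13
  p_3/q_3 = 1447/95
  p_4/q_4 = 4539/298
  p_5/q_5 = 19603/1287
  p_6/q_6 = 592629/38908
q_5 = 1287 ≤ 1439 < 38908 = q_6, so the answer is 19603/1287.

19603/1287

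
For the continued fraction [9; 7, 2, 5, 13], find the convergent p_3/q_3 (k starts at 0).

749/82

Using pₖ = aₖpₖ₋₁ + pₖ₋₂, qₖ = aₖqₖ₋₁ + qₖ₋₂ (with p₋₁=1, p₋₂=0, q₋₁=0, q₋₂=1):
  k=0: a=9, p=9, q=1
  k=1: a=7, p=64, q=7
  k=2: a=2, p=137, q=15
  k=3: a=5, p=749, q=82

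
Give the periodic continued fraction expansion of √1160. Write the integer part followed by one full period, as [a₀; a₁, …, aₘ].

a₀ = ⌊√1160⌋ = 34.

[34; 17, 68]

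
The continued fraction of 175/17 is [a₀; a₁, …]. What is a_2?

2

175 = 10·17 + 5   →  a_0 = 10
17 = 3·5 + 2   →  a_1 = 3
5 = 2·2 + 1   →  a_2 = 2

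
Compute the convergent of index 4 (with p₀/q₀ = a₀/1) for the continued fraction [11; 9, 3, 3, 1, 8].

Using pₖ = aₖpₖ₋₁ + pₖ₋₂, qₖ = aₖqₖ₋₁ + qₖ₋₂ (with p₋₁=1, p₋₂=0, q₋₁=0, q₋₂=1):
  k=0: a=11, p=11, q=1
  k=1: a=9, p=100, q=9
  k=2: a=3, p=311, q=28
  k=3: a=3, p=1033, q=93
  k=4: a=1, p=1344, q=121

1344/121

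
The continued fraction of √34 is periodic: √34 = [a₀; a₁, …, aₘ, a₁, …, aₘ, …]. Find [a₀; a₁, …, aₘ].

a₀ = ⌊√34⌋ = 5.
With m₀=0, d₀=1 and mₖ₊₁ = dₖaₖ − mₖ, dₖ₊₁ = (n − mₖ₊₁²)/dₖ, aₖ₊₁ = ⌊(a₀+mₖ₊₁)/dₖ₊₁⌋:
  k=1: m=5, d=9, a=1
  k=2: m=4, d=2, a=4
  k=3: m=4, d=9, a=1
  k=4: m=5, d=1, a=10
d=1 and a=2a₀=10 at k=4, so the next step gives (m, d) = (5, 9) again — its k=1 value — and the period has length 4.

[5; 1, 4, 1, 10]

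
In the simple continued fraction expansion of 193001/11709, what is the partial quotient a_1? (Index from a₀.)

2

193001 = 16·11709 + 5657   →  a_0 = 16
11709 = 2·5657 + 395   →  a_1 = 2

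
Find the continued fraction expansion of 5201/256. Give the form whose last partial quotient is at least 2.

5201 = 20×256 + 81
256 = 3×81 + 13
81 = 6×13 + 3
13 = 4×3 + 1
3 = 3×1 + 0  (stop)
So 5201/256 = [20; 3, 6, 4, 3].

[20; 3, 6, 4, 3]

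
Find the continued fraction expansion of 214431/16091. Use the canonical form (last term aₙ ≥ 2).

214431 = 13·16091 + 5248
16091 = 3·5248 + 347
5248 = 15·347 + 43
347 = 8·43 + 3
43 = 14·3 + 1
3 = 3·1 + 0  (stop)
So 214431/16091 = [13; 3, 15, 8, 14, 3].

[13; 3, 15, 8, 14, 3]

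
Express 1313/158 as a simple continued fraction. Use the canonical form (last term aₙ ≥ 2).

[8; 3, 4, 2, 5]

1313 = 8·158 + 49
158 = 3·49 + 11
49 = 4·11 + 5
11 = 2·5 + 1
5 = 5·1 + 0  (stop)
So 1313/158 = [8; 3, 4, 2, 5].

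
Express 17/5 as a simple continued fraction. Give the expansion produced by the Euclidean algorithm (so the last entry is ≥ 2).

[3; 2, 2]

17 = 3·5 + 2
5 = 2·2 + 1
2 = 2·1 + 0  (stop)
So 17/5 = [3; 2, 2].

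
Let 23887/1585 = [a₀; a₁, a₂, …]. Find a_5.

2

23887 = 15·1585 + 112   →  a_0 = 15
1585 = 14·112 + 17   →  a_1 = 14
112 = 6·17 + 10   →  a_2 = 6
17 = 1·10 + 7   →  a_3 = 1
10 = 1·7 + 3   →  a_4 = 1
7 = 2·3 + 1   →  a_5 = 2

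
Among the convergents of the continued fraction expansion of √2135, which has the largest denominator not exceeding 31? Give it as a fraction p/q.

1340/29

√2135 = [46; 4, 1, 5, 1, 4, 92, …] (period length 6).
Convergents:
  p_0/q_0 = 46/1
  p_1/q_1 = 185/4
  p_2/q_2 = 231/5
  p_3/q_3 = 1340/29
  p_4/q_4 = 1571/34
q_3 = 29 ≤ 31 < 34 = q_4, so the answer is 1340/29.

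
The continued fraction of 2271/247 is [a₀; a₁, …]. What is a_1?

5

2271 = 9·247 + 48   →  a_0 = 9
247 = 5·48 + 7   →  a_1 = 5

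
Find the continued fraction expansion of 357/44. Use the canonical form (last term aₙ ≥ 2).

[8; 8, 1, 4]

357 = 8·44 + 5
44 = 8·5 + 4
5 = 1·4 + 1
4 = 4·1 + 0  (stop)
So 357/44 = [8; 8, 1, 4].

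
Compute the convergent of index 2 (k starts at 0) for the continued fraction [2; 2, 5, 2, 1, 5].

Using pₖ = aₖpₖ₋₁ + pₖ₋₂, qₖ = aₖqₖ₋₁ + qₖ₋₂ (with p₋₁=1, p₋₂=0, q₋₁=0, q₋₂=1):
  k=0: a=2, p=2, q=1
  k=1: a=2, p=5, q=2
  k=2: a=5, p=27, q=11

27/11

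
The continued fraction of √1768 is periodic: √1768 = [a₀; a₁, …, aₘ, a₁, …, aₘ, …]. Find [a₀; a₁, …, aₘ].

[42; 21, 84]

a₀ = ⌊√1768⌋ = 42.
With m₀=0, d₀=1 and mₖ₊₁ = dₖaₖ − mₖ, dₖ₊₁ = (n − mₖ₊₁²)/dₖ, aₖ₊₁ = ⌊(a₀+mₖ₊₁)/dₖ₊₁⌋:
  k=1: m=42, d=4, a=21
  k=2: m=42, d=1, a=84
d=1 and a=2a₀=84 at k=2, so the next step gives (m, d) = (42, 4) again — its k=1 value — and the period has length 2.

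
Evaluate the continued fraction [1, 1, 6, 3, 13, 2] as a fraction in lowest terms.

1133/608

Fold from the inside: start with 2/1.
  13 + 1/2 = 27/2
  3 + 2/27 = 83/27
  6 + 27/83 = 525/83
  1 + 83/525 = 608/525
  1 + 525/608 = 1133/608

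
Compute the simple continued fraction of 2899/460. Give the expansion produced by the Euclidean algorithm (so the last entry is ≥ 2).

[6; 3, 3, 4, 3, 3]

2899 = 6×460 + 139
460 = 3×139 + 43
139 = 3×43 + 10
43 = 4×10 + 3
10 = 3×3 + 1
3 = 3×1 + 0  (stop)
So 2899/460 = [6; 3, 3, 4, 3, 3].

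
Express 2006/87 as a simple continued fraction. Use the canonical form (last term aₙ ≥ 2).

[23; 17, 2, 2]

2006 = 23*87 + 5
87 = 17*5 + 2
5 = 2*2 + 1
2 = 2*1 + 0  (stop)
So 2006/87 = [23; 17, 2, 2].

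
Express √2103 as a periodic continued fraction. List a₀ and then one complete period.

[45; 1, 6, 15, 6, 1, 90]

a₀ = ⌊√2103⌋ = 45.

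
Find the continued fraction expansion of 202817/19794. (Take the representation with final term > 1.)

[10; 4, 17, 19, 15]

202817 = 10×19794 + 4877
19794 = 4×4877 + 286
4877 = 17×286 + 15
286 = 19×15 + 1
15 = 15×1 + 0  (stop)
So 202817/19794 = [10; 4, 17, 19, 15].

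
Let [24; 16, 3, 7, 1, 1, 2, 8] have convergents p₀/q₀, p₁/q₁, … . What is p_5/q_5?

Using pₖ = aₖpₖ₋₁ + pₖ₋₂, qₖ = aₖqₖ₋₁ + qₖ₋₂ (with p₋₁=1, p₋₂=0, q₋₁=0, q₋₂=1):
  k=0: a=24, p=24, q=1
  k=1: a=16, p=385, q=16
  k=2: a=3, p=1179, q=49
  k=3: a=7, p=8638, q=359
  k=4: a=1, p=9817, q=408
  k=5: a=1, p=18455, q=767

18455/767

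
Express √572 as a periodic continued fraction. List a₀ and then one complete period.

[23; 1, 10, 1, 46]

a₀ = ⌊√572⌋ = 23.
With m₀=0, d₀=1 and mₖ₊₁ = dₖaₖ − mₖ, dₖ₊₁ = (n − mₖ₊₁²)/dₖ, aₖ₊₁ = ⌊(a₀+mₖ₊₁)/dₖ₊₁⌋:
  k=1: m=23, d=43, a=1
  k=2: m=20, d=4, a=10
  k=3: m=20, d=43, a=1
  k=4: m=23, d=1, a=46
d=1 and a=2a₀=46 at k=4, so the next step gives (m, d) = (23, 43) again — its k=1 value — and the period has length 4.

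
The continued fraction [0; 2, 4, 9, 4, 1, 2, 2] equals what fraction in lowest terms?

1249/2802

Using pₖ = aₖpₖ₋₁ + pₖ₋₂ and qₖ = aₖqₖ₋₁ + qₖ₋₂:
  k=0: a=0, p=0, q=1
  k=1: a=2, p=1, q=2
  k=2: a=4, p=4, q=9
  k=3: a=9, p=37, q=83
  k=4: a=4, p=152, q=341
  k=5: a=1, p=189, q=424
  k=6: a=2, p=530, q=1189
  k=7: a=2, p=1249, q=2802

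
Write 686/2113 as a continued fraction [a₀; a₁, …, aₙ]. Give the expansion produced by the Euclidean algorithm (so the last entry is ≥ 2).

686 = 0·2113 + 686
2113 = 3·686 + 55
686 = 12·55 + 26
55 = 2·26 + 3
26 = 8·3 + 2
3 = 1·2 + 1
2 = 2·1 + 0  (stop)
So 686/2113 = [0; 3, 12, 2, 8, 1, 2].

[0; 3, 12, 2, 8, 1, 2]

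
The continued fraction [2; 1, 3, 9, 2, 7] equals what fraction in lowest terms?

1607/583

Fold from the inside: start with 7/1.
  2 + 1/7 = 15/7
  9 + 7/15 = 142/15
  3 + 15/142 = 441/142
  1 + 142/441 = 583/441
  2 + 441/583 = 1607/583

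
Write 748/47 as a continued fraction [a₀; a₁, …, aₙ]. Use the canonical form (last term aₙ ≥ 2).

748 = 15*47 + 43
47 = 1*43 + 4
43 = 10*4 + 3
4 = 1*3 + 1
3 = 3*1 + 0  (stop)
So 748/47 = [15; 1, 10, 1, 3].

[15; 1, 10, 1, 3]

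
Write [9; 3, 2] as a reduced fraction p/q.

65/7

Using pₖ = aₖpₖ₋₁ + pₖ₋₂ and qₖ = aₖqₖ₋₁ + qₖ₋₂:
  k=0: a=9, p=9, q=1
  k=1: a=3, p=28, q=3
  k=2: a=2, p=65, q=7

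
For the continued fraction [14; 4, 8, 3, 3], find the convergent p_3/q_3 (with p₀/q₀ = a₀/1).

Using pₖ = aₖpₖ₋₁ + pₖ₋₂, qₖ = aₖqₖ₋₁ + qₖ₋₂ (with p₋₁=1, p₋₂=0, q₋₁=0, q₋₂=1):
  k=0: a=14, p=14, q=1
  k=1: a=4, p=57, q=4
  k=2: a=8, p=470, q=33
  k=3: a=3, p=1467, q=103

1467/103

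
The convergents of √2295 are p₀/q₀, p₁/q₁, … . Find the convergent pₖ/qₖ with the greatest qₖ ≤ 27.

1006/21

√2295 = [47; 1, 9, 1, 1, 1, 9, 1, 94, …] (period length 8).
Convergents:
  p_0/q_0 = 47/1
  p_1/q_1 = 48/1
  p_2/q_2 = 479/10
  p_3/q_3 = 527/11
  p_4/q_4 = 1006/21
  p_5/q_5 = 1533/32
q_4 = 21 ≤ 27 < 32 = q_5, so the answer is 1006/21.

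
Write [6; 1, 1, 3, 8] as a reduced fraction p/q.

381/58

Fold from the inside: start with 8/1.
  3 + 1/8 = 25/8
  1 + 8/25 = 33/25
  1 + 25/33 = 58/33
  6 + 33/58 = 381/58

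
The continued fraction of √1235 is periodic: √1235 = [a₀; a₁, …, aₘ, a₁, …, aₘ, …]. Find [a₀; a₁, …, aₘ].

[35; 7, 70]

a₀ = ⌊√1235⌋ = 35.
With m₀=0, d₀=1 and mₖ₊₁ = dₖaₖ − mₖ, dₖ₊₁ = (n − mₖ₊₁²)/dₖ, aₖ₊₁ = ⌊(a₀+mₖ₊₁)/dₖ₊₁⌋:
  k=1: m=35, d=10, a=7
  k=2: m=35, d=1, a=70
d=1 and a=2a₀=70 at k=2, so the next step gives (m, d) = (35, 10) again — its k=1 value — and the period has length 2.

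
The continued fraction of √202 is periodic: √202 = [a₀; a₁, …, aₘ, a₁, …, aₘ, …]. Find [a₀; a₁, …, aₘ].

[14; 4, 1, 2, 2, 1, 4, 28]

a₀ = ⌊√202⌋ = 14.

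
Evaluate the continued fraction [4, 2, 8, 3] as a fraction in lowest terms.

Fold from the inside: start with 3/1.
  8 + 1/3 = 25/3
  2 + 3/25 = 53/25
  4 + 25/53 = 237/53

237/53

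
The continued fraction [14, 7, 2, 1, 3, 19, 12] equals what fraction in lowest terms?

Using pₖ = aₖpₖ₋₁ + pₖ₋₂ and qₖ = aₖqₖ₋₁ + qₖ₋₂:
  k=0: a=14, p=14, q=1
  k=1: a=7, p=99, q=7
  k=2: a=2, p=212, q=15
  k=3: a=1, p=311, q=22
  k=4: a=3, p=1145, q=81
  k=5: a=19, p=22066, q=1561
  k=6: a=12, p=265937, q=18813

265937/18813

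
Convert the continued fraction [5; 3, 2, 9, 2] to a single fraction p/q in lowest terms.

Fold from the inside: start with 2/1.
  9 + 1/2 = 19/2
  2 + 2/19 = 40/19
  3 + 19/40 = 139/40
  5 + 40/139 = 735/139

735/139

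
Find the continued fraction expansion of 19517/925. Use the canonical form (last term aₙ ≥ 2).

19517 = 21*925 + 92
925 = 10*92 + 5
92 = 18*5 + 2
5 = 2*2 + 1
2 = 2*1 + 0  (stop)
So 19517/925 = [21; 10, 18, 2, 2].

[21; 10, 18, 2, 2]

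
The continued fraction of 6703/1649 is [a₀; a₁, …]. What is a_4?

6703 = 4·1649 + 107   →  a_0 = 4
1649 = 15·107 + 44   →  a_1 = 15
107 = 2·44 + 19   →  a_2 = 2
44 = 2·19 + 6   →  a_3 = 2
19 = 3·6 + 1   →  a_4 = 3

3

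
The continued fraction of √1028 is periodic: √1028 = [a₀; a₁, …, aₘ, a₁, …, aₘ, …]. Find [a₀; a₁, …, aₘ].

a₀ = ⌊√1028⌋ = 32.
With m₀=0, d₀=1 and mₖ₊₁ = dₖaₖ − mₖ, dₖ₊₁ = (n − mₖ₊₁²)/dₖ, aₖ₊₁ = ⌊(a₀+mₖ₊₁)/dₖ₊₁⌋:
  k=1: m=32, d=4, a=16
  k=2: m=32, d=1, a=64
d=1 and a=2a₀=64 at k=2, so the next step gives (m, d) = (32, 4) again — its k=1 value — and the period has length 2.

[32; 16, 64]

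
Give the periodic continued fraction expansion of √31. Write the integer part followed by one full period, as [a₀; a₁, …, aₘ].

[5; 1, 1, 3, 5, 3, 1, 1, 10]

a₀ = ⌊√31⌋ = 5.
With m₀=0, d₀=1 and mₖ₊₁ = dₖaₖ − mₖ, dₖ₊₁ = (n − mₖ₊₁²)/dₖ, aₖ₊₁ = ⌊(a₀+mₖ₊₁)/dₖ₊₁⌋:
  k=1: m=5, d=6, a=1
  k=2: m=1, d=5, a=1
  k=3: m=4, d=3, a=3
  k=4: m=5, d=2, a=5
  k=5: m=5, d=3, a=3
  k=6: m=4, d=5, a=1
  k=7: m=1, d=6, a=1
  k=8: m=5, d=1, a=10
d=1 and a=2a₀=10 at k=8, so the next step gives (m, d) = (5, 6) again — its k=1 value — and the period has length 8.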